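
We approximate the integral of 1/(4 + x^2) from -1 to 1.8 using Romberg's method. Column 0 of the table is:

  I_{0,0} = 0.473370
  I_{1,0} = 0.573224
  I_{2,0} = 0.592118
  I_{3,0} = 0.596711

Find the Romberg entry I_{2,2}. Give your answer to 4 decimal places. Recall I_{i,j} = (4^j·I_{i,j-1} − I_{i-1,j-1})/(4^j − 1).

I_{1,1} = 0.573224 + (0.573224 − 0.473370)/3 = 0.606509
I_{2,1} = 0.592118 + (0.592118 − 0.573224)/3 = 0.598416
I_{2,2} = 0.598416 + (0.598416 − 0.606509)/15 = 0.597876

0.5979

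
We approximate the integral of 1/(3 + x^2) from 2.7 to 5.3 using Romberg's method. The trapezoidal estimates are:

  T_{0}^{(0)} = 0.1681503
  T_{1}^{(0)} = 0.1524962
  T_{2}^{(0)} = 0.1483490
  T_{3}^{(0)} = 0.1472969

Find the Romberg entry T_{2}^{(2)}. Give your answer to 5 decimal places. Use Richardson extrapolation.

Richardson extrapolation on the trapezoidal column (denominator 4−1=3):
T_{1}^{(1)} = (4·0.1524962 − 0.1681503) / 3 = 0.1472782
T_{2}^{(1)} = (4·0.1483490 − 0.1524962) / 3 = 0.1469666
T_{2}^{(2)} = 0.1469666 + (0.1469666 − 0.1472782)/15 = 0.1469458

0.14695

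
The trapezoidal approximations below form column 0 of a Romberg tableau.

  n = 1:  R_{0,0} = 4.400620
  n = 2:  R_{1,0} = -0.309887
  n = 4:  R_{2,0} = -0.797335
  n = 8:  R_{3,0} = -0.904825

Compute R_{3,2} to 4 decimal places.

-0.9394

Richardson extrapolation on the trapezoidal column (denominator 4−1=3):
R_{2,1} = -0.797335 + (-0.797335 − (-0.309887))/3 = -0.959818
R_{3,1} = -0.904825 + (-0.904825 − (-0.797335))/3 = -0.940655
R_{3,2} = (16·(-0.940655) − (-0.959818)) / 15 = -0.939377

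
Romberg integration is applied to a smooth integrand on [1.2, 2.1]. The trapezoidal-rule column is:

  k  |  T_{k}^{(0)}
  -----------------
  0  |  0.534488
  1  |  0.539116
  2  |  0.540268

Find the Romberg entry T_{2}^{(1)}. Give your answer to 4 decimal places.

0.5407

Richardson extrapolation on the trapezoidal column (denominator 4−1=3):
T_{2}^{(1)} = 0.540268 + (0.540268 − 0.539116)/3 = 0.540652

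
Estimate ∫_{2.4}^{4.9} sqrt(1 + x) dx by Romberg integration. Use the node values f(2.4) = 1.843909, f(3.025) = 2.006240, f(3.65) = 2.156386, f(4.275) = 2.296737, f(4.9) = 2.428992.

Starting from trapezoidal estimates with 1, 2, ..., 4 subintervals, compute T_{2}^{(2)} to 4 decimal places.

5.3745

T_{0}^{(0)} (trapezoid, 1 panel, h=2.5000): 5.341126
T_{1}^{(0)} (trapezoid, 2 panels, h=1.2500): 5.366046
T_{2}^{(0)} (trapezoid, 4 panels, h=0.6250): 5.372383
T_{1}^{(1)} = 5.366046 + (5.366046 − 5.341126)/3 = 5.374353
T_{2}^{(1)} = 5.372383 + (5.372383 − 5.366046)/3 = 5.374495
T_{2}^{(2)} = 5.374495 + (5.374495 − 5.374353)/15 = 5.374504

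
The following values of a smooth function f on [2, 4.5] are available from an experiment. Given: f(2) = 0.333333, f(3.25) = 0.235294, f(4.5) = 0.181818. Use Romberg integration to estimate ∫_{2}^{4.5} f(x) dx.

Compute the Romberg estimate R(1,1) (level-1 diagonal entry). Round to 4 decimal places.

0.6068

R(0,0) (trapezoid, 1 panel, h=2.5000): 0.643939
R(1,0) (trapezoid, 2 panels, h=1.2500): 0.616087
R(1,1) = 0.616087 + (0.616087 − 0.643939)/3 = 0.606803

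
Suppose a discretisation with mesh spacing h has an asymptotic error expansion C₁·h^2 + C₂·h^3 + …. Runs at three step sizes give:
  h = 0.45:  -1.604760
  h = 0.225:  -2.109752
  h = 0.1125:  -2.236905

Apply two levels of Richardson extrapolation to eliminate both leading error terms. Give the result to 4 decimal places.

-2.2795

First eliminate the h^2 term (factor 2^2 = 4):
  B₁ = (4·(-2.109752) − (-1.604760))/3 = -2.278083
  B₂ = (4·(-2.236905) − (-2.109752))/3 = -2.279289
Then eliminate the h^3 term (factor 2^3 = 8):
  (8·(-2.279289) − (-2.278083))/7 = -2.279461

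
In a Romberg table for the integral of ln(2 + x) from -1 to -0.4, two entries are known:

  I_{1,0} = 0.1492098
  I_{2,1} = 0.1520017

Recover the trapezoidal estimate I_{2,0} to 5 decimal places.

0.15130

From I_{2,1} = (4·I_{2,0} − I_{1,0})/3, solve for I_{2,0}:
4·I_{2,0} = 3·0.1520017 + 0.1492098 = 0.6052149
I_{2,0} = 0.1513037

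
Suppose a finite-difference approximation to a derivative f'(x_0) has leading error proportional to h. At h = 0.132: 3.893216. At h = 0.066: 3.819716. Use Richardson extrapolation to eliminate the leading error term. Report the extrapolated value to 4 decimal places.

The leading error scales as h; refining by a factor of 2 reduces it by 2^1 = 2.
Extrapolated value = (2·A(h/2) − A(h)) / (2 − 1)
= (2·3.819716 − 3.893216) / 1
= 3.746216 / 1 = 3.746216

3.7462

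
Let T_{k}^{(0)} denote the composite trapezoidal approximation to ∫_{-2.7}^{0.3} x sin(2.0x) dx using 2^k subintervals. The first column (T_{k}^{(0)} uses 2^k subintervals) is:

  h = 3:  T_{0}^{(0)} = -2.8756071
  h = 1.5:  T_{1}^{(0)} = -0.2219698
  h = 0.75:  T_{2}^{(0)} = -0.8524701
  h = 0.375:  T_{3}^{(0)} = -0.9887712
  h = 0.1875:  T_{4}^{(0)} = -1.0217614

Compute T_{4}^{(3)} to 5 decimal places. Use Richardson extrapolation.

Richardson extrapolation on the trapezoidal column (denominator 4−1=3):
T_{2}^{(1)} = (4·(-0.8524701) − (-0.2219698)) / 3 = -1.0626369
T_{3}^{(1)} = (4·(-0.9887712) − (-0.8524701)) / 3 = -1.0342049
T_{4}^{(1)} = (4·(-1.0217614) − (-0.9887712)) / 3 = -1.0327581
T_{3}^{(2)} = (16·(-1.0342049) − (-1.0626369)) / 15 = -1.0323094
T_{4}^{(2)} = (16·(-1.0327581) − (-1.0342049)) / 15 = -1.0326616
T_{4}^{(3)} = -1.0326616 + (-1.0326616 − (-1.0323094))/63 = -1.0326672

-1.03267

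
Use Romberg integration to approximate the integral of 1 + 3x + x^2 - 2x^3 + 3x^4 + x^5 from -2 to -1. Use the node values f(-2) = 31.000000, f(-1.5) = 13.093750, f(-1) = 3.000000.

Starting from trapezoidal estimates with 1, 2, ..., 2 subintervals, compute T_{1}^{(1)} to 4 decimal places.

14.3958

T_{0}^{(0)} (trapezoid, 1 panel, h=1.0000): 17.000000
T_{1}^{(0)} (trapezoid, 2 panels, h=0.5000): 15.046875
T_{1}^{(1)} = 15.046875 + (15.046875 − 17.000000)/3 = 14.395833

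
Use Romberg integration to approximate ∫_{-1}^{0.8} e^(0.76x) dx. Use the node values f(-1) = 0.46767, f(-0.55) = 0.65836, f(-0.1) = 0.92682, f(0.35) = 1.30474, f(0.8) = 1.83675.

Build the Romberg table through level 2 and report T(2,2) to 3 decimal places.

T(0,0) (trapezoid, 1 panel, h=1.8000): 2.07398
T(1,0) (trapezoid, 2 panels, h=0.9000): 1.87113
T(2,0) (trapezoid, 4 panels, h=0.4500): 1.81896
T(1,1) = 1.87113 + (1.87113 − 2.07398)/3 = 1.80351
T(2,1) = 1.81896 + (1.81896 − 1.87113)/3 = 1.80157
T(2,2) = 1.80157 + (1.80157 − 1.80351)/15 = 1.80144

1.801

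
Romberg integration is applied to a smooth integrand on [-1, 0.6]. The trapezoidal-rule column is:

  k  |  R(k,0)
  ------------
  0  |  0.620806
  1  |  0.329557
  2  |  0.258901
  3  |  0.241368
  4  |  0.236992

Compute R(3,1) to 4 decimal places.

Richardson extrapolation on the trapezoidal column (denominator 4−1=3):
R(3,1) = 0.241368 + (0.241368 − 0.258901)/3 = 0.235524

0.2355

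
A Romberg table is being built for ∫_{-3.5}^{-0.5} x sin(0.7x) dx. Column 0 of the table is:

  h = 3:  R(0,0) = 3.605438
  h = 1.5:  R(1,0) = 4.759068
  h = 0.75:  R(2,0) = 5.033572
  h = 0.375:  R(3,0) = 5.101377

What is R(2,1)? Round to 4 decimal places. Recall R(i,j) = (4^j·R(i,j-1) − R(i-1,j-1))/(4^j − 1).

Richardson extrapolation on the trapezoidal column (denominator 4−1=3):
R(2,1) = 5.033572 + (5.033572 − 4.759068)/3 = 5.125073
(Column j=1 coincides with Simpson's rule on the same nodes.)

5.1251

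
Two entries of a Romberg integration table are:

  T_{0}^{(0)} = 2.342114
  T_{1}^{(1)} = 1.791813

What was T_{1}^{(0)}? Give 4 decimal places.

From T_{1}^{(1)} = (4·T_{1}^{(0)} − T_{0}^{(0)})/3, solve for T_{1}^{(0)}:
4·T_{1}^{(0)} = 3·1.791813 + 2.342114 = 7.717553
T_{1}^{(0)} = 1.929388

1.9294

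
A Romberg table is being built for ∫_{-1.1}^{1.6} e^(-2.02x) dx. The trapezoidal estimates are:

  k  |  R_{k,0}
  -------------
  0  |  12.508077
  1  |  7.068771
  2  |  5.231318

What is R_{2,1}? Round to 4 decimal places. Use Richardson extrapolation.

R_{2,1} = (4·5.231318 − 7.068771) / 3 = 4.618834

4.6188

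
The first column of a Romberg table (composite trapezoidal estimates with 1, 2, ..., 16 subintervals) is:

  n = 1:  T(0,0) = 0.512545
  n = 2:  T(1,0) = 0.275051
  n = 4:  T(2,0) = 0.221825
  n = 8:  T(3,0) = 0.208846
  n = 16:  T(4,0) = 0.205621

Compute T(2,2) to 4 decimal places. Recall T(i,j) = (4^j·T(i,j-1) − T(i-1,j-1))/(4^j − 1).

0.2046

T(1,1) = 0.275051 + (0.275051 − 0.512545)/3 = 0.195886
T(2,1) = 0.221825 + (0.221825 − 0.275051)/3 = 0.204083
T(2,2) = 0.204083 + (0.204083 − 0.195886)/15 = 0.204629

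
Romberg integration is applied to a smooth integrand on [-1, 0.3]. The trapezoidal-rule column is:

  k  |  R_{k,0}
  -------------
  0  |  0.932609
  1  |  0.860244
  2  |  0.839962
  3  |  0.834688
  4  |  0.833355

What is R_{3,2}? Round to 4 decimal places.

Richardson extrapolation on the trapezoidal column (denominator 4−1=3):
R_{2,1} = 0.839962 + (0.839962 − 0.860244)/3 = 0.833201
R_{3,1} = 0.834688 + (0.834688 − 0.839962)/3 = 0.832930
R_{3,2} = 0.832930 + (0.832930 − 0.833201)/15 = 0.832912
(Column j=1 coincides with Simpson's rule on the same nodes.)

0.8329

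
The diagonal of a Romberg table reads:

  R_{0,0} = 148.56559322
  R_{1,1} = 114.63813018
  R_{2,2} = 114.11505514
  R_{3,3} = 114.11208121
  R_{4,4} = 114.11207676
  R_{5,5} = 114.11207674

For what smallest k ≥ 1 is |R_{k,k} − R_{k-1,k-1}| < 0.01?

|R_{1,1} − R_{0,0}| = 33.92746304 ≥ 0.01
|R_{2,2} − R_{1,1}| = 0.52307504 ≥ 0.01
|R_{3,3} − R_{2,2}| = 0.00297393 < 0.01

k = 3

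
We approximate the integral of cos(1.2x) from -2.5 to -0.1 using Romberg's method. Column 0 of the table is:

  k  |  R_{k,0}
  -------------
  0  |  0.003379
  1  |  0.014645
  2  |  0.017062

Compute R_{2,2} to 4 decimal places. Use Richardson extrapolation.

0.0178

Richardson extrapolation on the trapezoidal column (denominator 4−1=3):
R_{1,1} = (4·0.014645 − 0.003379) / 3 = 0.018400
R_{2,1} = (4·0.017062 − 0.014645) / 3 = 0.017868
R_{2,2} = (16·0.017868 − 0.018400) / 15 = 0.017833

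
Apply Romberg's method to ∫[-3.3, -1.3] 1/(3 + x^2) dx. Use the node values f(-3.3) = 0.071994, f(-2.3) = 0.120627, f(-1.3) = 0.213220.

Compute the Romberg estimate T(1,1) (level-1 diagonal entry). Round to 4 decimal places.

T(0,0) (trapezoid, 1 panel, h=2.0000): 0.285214
T(1,0) (trapezoid, 2 panels, h=1.0000): 0.263234
T(1,1) = 0.263234 + (0.263234 − 0.285214)/3 = 0.255907

0.2559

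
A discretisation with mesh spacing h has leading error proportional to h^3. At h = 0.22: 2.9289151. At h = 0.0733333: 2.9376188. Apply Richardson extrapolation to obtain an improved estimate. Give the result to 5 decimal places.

Extrapolated value = (27·A(h/3) − A(h)) / (27 − 1)
= (27·2.9376188 − 2.9289151) / 26
= 76.3867925 / 26 = 2.9379536

2.93795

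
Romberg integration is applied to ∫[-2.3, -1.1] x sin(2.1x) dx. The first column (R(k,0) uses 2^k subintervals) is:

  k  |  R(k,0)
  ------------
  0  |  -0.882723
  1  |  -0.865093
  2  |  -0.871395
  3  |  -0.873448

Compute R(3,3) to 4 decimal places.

Richardson extrapolation on the trapezoidal column (denominator 4−1=3):
R(1,1) = -0.865093 + (-0.865093 − (-0.882723))/3 = -0.859216
R(2,1) = (4·(-0.871395) − (-0.865093)) / 3 = -0.873496
R(3,1) = (4·(-0.873448) − (-0.871395)) / 3 = -0.874132
R(2,2) = -0.873496 + (-0.873496 − (-0.859216))/15 = -0.874448
R(3,2) = (16·(-0.874132) − (-0.873496)) / 15 = -0.874174
R(3,3) = -0.874174 + (-0.874174 − (-0.874448))/63 = -0.874170

-0.8742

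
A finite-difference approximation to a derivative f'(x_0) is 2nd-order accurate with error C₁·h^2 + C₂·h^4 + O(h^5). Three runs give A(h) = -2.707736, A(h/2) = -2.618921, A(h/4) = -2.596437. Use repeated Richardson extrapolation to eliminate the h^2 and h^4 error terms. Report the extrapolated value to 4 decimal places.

First eliminate the h^2 term (factor 2^2 = 4):
  B₁ = (4·(-2.618921) − (-2.707736))/3 = -2.589316
  B₂ = (4·(-2.596437) − (-2.618921))/3 = -2.588942
Then eliminate the h^4 term (factor 2^4 = 16):
  (16·(-2.588942) − (-2.589316))/15 = -2.588917

-2.5889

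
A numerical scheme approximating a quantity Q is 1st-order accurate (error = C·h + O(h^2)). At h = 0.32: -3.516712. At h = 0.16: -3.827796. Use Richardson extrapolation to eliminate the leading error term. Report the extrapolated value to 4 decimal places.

Extrapolated value = (2·A(h/2) − A(h)) / (2 − 1)
= (2·(-3.827796) − (-3.516712)) / 1
= -4.138880 / 1 = -4.138880

-4.1389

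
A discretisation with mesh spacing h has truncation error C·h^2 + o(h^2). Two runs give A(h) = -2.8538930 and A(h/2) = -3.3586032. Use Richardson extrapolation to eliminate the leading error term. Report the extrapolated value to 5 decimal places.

The leading error scales as h^2; refining by a factor of 2 reduces it by 2^2 = 4.
Extrapolated value = (4·A(h/2) − A(h)) / (4 − 1)
= (4·(-3.3586032) − (-2.8538930)) / 3
= -10.5805198 / 3 = -3.5268399

-3.52684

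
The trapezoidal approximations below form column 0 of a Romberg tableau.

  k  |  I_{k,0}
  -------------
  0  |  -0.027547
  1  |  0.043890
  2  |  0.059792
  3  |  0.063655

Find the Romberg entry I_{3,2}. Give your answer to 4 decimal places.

I_{2,1} = (4·0.059792 − 0.043890) / 3 = 0.065093
I_{3,1} = 0.063655 + (0.063655 − 0.059792)/3 = 0.064943
I_{3,2} = (16·0.064943 − 0.065093) / 15 = 0.064933

0.0649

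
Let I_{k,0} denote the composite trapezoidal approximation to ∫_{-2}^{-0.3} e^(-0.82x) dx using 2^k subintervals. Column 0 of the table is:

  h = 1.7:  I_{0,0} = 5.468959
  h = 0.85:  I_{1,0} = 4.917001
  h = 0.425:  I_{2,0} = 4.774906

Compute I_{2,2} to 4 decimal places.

4.7272

Richardson extrapolation on the trapezoidal column (denominator 4−1=3):
I_{1,1} = 4.917001 + (4.917001 − 5.468959)/3 = 4.733015
I_{2,1} = 4.774906 + (4.774906 − 4.917001)/3 = 4.727541
I_{2,2} = 4.727541 + (4.727541 − 4.733015)/15 = 4.727176
(Column j=1 coincides with Simpson's rule on the same nodes.)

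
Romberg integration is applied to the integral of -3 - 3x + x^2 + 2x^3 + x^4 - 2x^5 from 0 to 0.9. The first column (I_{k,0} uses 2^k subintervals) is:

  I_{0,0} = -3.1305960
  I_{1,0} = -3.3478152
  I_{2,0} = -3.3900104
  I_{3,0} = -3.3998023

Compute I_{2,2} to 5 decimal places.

I_{1,1} = (4·(-3.3478152) − (-3.1305960)) / 3 = -3.4202216
I_{2,1} = (4·(-3.3900104) − (-3.3478152)) / 3 = -3.4040755
I_{2,2} = (16·(-3.4040755) − (-3.4202216)) / 15 = -3.4029991
(Column j=1 coincides with Simpson's rule on the same nodes.)

-3.40300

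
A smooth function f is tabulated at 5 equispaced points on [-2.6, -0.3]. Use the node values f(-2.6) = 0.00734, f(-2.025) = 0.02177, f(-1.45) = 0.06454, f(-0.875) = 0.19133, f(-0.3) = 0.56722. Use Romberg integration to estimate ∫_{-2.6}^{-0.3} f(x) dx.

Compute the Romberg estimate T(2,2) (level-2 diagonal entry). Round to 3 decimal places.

T(0,0) (trapezoid, 1 panel, h=2.3000): 0.66074
T(1,0) (trapezoid, 2 panels, h=1.1500): 0.40459
T(2,0) (trapezoid, 4 panels, h=0.5750): 0.32483
T(1,1) = 0.40459 + (0.40459 − 0.66074)/3 = 0.31921
T(2,1) = 0.32483 + (0.32483 − 0.40459)/3 = 0.29824
T(2,2) = 0.29824 + (0.29824 − 0.31921)/15 = 0.29684

0.297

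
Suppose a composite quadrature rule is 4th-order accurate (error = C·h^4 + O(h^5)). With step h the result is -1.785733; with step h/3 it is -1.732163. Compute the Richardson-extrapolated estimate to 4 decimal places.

-1.7315

Extrapolated value = (81·A(h/3) − A(h)) / (81 − 1)
= (81·(-1.732163) − (-1.785733)) / 80
= -138.519470 / 80 = -1.731493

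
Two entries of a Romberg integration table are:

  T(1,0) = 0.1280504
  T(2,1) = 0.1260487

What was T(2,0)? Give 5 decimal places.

From T(2,1) = (4·T(2,0) − T(1,0))/3, solve for T(2,0):
4·T(2,0) = 3·0.1260487 + 0.1280504 = 0.5061965
T(2,0) = 0.1265491

0.12655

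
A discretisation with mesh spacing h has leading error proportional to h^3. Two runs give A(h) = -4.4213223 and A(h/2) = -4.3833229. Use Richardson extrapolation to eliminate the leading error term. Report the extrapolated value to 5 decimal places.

Extrapolated value = (8·A(h/2) − A(h)) / (8 − 1)
= (8·(-4.3833229) − (-4.4213223)) / 7
= -30.6452609 / 7 = -4.3778944

-4.37789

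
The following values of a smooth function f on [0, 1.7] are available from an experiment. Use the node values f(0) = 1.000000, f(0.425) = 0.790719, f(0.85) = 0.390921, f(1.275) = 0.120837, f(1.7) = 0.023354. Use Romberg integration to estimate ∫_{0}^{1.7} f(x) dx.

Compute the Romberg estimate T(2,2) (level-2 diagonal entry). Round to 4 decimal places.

T(0,0) (trapezoid, 1 panel, h=1.7000): 0.869851
T(1,0) (trapezoid, 2 panels, h=0.8500): 0.767208
T(2,0) (trapezoid, 4 panels, h=0.4250): 0.771015
T(1,1) = 0.767208 + (0.767208 − 0.869851)/3 = 0.732994
T(2,1) = 0.771015 + (0.771015 − 0.767208)/3 = 0.772284
T(2,2) = 0.772284 + (0.772284 − 0.732994)/15 = 0.774903

0.7749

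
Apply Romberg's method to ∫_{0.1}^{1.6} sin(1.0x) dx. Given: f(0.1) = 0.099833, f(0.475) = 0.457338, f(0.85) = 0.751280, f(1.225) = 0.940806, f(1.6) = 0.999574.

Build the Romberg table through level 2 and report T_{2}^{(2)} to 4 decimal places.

1.0242

T_{0}^{(0)} (trapezoid, 1 panel, h=1.5000): 0.824555
T_{1}^{(0)} (trapezoid, 2 panels, h=0.7500): 0.975738
T_{2}^{(0)} (trapezoid, 4 panels, h=0.3750): 1.012173
T_{1}^{(1)} = 0.975738 + (0.975738 − 0.824555)/3 = 1.026132
T_{2}^{(1)} = 1.012173 + (1.012173 − 0.975738)/3 = 1.024318
T_{2}^{(2)} = 1.024318 + (1.024318 − 1.026132)/15 = 1.024197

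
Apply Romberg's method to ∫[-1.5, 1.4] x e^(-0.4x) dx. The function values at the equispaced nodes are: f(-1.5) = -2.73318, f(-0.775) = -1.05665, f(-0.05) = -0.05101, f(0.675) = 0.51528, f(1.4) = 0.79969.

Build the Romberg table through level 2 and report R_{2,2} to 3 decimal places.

-1.014

R_{0,0} (trapezoid, 1 panel, h=2.9000): -2.80356
R_{1,0} (trapezoid, 2 panels, h=1.4500): -1.47574
R_{2,0} (trapezoid, 4 panels, h=0.7250): -1.13037
R_{1,1} = -1.47574 + (-1.47574 − (-2.80356))/3 = -1.03313
R_{2,1} = -1.13037 + (-1.13037 − (-1.47574))/3 = -1.01525
R_{2,2} = -1.01525 + (-1.01525 − (-1.03313))/15 = -1.01406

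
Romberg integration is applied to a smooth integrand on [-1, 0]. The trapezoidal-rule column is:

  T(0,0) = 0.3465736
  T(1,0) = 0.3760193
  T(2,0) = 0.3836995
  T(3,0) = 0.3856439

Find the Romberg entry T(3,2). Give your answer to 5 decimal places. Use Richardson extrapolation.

T(2,1) = (4·0.3836995 − 0.3760193) / 3 = 0.3862596
T(3,1) = (4·0.3856439 − 0.3836995) / 3 = 0.3862920
T(3,2) = (16·0.3862920 − 0.3862596) / 15 = 0.3862942
(Column j=1 coincides with Simpson's rule on the same nodes.)

0.38629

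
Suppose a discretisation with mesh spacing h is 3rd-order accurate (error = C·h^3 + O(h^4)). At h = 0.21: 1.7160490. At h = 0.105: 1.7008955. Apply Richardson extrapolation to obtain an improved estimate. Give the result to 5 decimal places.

The leading error scales as h^3; refining by a factor of 2 reduces it by 2^3 = 8.
Extrapolated value = (8·A(h/2) − A(h)) / (8 − 1)
= (8·1.7008955 − 1.7160490) / 7
= 11.8911150 / 7 = 1.6987307

1.69873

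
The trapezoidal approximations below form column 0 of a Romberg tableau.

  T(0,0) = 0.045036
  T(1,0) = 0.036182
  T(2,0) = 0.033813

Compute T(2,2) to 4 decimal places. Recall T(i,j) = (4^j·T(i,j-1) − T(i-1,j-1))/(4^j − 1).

Richardson extrapolation on the trapezoidal column (denominator 4−1=3):
T(1,1) = (4·0.036182 − 0.045036) / 3 = 0.033231
T(2,1) = (4·0.033813 − 0.036182) / 3 = 0.033023
T(2,2) = 0.033023 + (0.033023 − 0.033231)/15 = 0.033009
(Column j=1 coincides with Simpson's rule on the same nodes.)

0.0330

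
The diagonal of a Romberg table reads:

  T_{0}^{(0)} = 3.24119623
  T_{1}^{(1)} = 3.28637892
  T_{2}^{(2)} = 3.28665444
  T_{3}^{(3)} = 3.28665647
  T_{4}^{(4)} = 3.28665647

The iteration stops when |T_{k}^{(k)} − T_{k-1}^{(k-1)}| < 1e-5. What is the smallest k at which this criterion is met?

|T_{1}^{(1)} − T_{0}^{(0)}| = 0.04518269 ≥ 1e-5
|T_{2}^{(2)} − T_{1}^{(1)}| = 0.00027552 ≥ 1e-5
|T_{3}^{(3)} − T_{2}^{(2)}| = 0.00000203 < 1e-5

k = 3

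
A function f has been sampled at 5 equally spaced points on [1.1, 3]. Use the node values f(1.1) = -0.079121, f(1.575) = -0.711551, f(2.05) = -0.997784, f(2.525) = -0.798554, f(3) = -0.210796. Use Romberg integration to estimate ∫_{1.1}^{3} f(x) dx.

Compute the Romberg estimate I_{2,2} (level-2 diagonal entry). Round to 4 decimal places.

-1.3158

I_{0,0} (trapezoid, 1 panel, h=1.9000): -0.275421
I_{1,0} (trapezoid, 2 panels, h=0.9500): -1.085605
I_{2,0} (trapezoid, 4 panels, h=0.4750): -1.260103
I_{1,1} = -1.085605 + (-1.085605 − (-0.275421))/3 = -1.355666
I_{2,1} = -1.260103 + (-1.260103 − (-1.085605))/3 = -1.318269
I_{2,2} = -1.318269 + (-1.318269 − (-1.355666))/15 = -1.315776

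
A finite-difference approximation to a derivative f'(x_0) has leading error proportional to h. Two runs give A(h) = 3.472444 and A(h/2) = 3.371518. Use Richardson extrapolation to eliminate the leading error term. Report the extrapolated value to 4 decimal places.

3.2706

The leading error scales as h; refining by a factor of 2 reduces it by 2^1 = 2.
Extrapolated value = (2·A(h/2) − A(h)) / (2 − 1)
= (2·3.371518 − 3.472444) / 1
= 3.270592 / 1 = 3.270592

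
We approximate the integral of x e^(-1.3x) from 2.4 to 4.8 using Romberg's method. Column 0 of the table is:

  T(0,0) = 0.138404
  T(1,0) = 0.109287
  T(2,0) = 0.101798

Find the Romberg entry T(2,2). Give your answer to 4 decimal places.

T(1,1) = 0.109287 + (0.109287 − 0.138404)/3 = 0.099581
T(2,1) = 0.101798 + (0.101798 − 0.109287)/3 = 0.099302
T(2,2) = 0.099302 + (0.099302 − 0.099581)/15 = 0.099283

0.0993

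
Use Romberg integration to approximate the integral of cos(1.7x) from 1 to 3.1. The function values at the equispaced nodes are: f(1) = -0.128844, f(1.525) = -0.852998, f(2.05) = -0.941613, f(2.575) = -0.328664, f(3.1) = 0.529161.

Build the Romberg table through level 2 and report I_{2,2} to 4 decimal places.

-1.0806

I_{0,0} (trapezoid, 1 panel, h=2.1000): 0.420333
I_{1,0} (trapezoid, 2 panels, h=1.0500): -0.778527
I_{2,0} (trapezoid, 4 panels, h=0.5250): -1.009636
I_{1,1} = -0.778527 + (-0.778527 − 0.420333)/3 = -1.178147
I_{2,1} = -1.009636 + (-1.009636 − (-0.778527))/3 = -1.086672
I_{2,2} = -1.086672 + (-1.086672 − (-1.178147))/15 = -1.080574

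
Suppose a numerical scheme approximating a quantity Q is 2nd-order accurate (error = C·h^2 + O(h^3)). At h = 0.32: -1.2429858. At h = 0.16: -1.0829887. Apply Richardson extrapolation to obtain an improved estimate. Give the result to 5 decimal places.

The leading error scales as h^2; refining by a factor of 2 reduces it by 2^2 = 4.
Extrapolated value = (4·A(h/2) − A(h)) / (4 − 1)
= (4·(-1.0829887) − (-1.2429858)) / 3
= -3.0889690 / 3 = -1.0296563

-1.02966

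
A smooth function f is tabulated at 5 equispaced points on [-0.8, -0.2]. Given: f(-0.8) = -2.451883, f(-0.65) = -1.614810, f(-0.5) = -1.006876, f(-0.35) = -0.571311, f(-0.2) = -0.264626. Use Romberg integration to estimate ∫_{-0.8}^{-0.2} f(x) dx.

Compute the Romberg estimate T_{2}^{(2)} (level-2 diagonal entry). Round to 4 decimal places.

T_{0}^{(0)} (trapezoid, 1 panel, h=0.6000): -0.814953
T_{1}^{(0)} (trapezoid, 2 panels, h=0.3000): -0.709539
T_{2}^{(0)} (trapezoid, 4 panels, h=0.1500): -0.682688
T_{1}^{(1)} = -0.709539 + (-0.709539 − (-0.814953))/3 = -0.674401
T_{2}^{(1)} = -0.682688 + (-0.682688 − (-0.709539))/3 = -0.673738
T_{2}^{(2)} = -0.673738 + (-0.673738 − (-0.674401))/15 = -0.673694

-0.6737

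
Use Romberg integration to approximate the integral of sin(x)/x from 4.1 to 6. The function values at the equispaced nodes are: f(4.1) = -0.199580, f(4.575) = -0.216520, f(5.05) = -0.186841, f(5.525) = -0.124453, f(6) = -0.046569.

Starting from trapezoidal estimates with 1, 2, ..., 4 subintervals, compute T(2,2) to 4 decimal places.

T(0,0) (trapezoid, 1 panel, h=1.9000): -0.233842
T(1,0) (trapezoid, 2 panels, h=0.9500): -0.294420
T(2,0) (trapezoid, 4 panels, h=0.4750): -0.309172
T(1,1) = -0.294420 + (-0.294420 − (-0.233842))/3 = -0.314613
T(2,1) = -0.309172 + (-0.309172 − (-0.294420))/3 = -0.314089
T(2,2) = -0.314089 + (-0.314089 − (-0.314613))/15 = -0.314054

-0.3141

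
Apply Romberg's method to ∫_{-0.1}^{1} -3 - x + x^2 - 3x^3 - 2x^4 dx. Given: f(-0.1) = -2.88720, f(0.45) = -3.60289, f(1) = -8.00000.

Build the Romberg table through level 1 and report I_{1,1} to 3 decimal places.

I_{0,0} (trapezoid, 1 panel, h=1.1000): -5.98796
I_{1,0} (trapezoid, 2 panels, h=0.5500): -4.97557
I_{1,1} = -4.97557 + (-4.97557 − (-5.98796))/3 = -4.63811

-4.638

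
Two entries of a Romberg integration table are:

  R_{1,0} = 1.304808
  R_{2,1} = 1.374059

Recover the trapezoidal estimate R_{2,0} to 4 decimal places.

From R_{2,1} = (4·R_{2,0} − R_{1,0})/3, solve for R_{2,0}:
4·R_{2,0} = 3·1.374059 + 1.304808 = 5.426985
R_{2,0} = 1.356746

1.3567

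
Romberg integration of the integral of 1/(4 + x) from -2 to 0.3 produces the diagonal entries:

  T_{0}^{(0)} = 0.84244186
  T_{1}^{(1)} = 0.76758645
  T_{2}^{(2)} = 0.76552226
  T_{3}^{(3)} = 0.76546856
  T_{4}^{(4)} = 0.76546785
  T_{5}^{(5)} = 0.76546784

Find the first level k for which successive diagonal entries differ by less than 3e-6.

k = 4

|T_{1}^{(1)} − T_{0}^{(0)}| = 0.07485541 ≥ 3e-6
|T_{2}^{(2)} − T_{1}^{(1)}| = 0.00206419 ≥ 3e-6
|T_{3}^{(3)} − T_{2}^{(2)}| = 0.00005370 ≥ 3e-6
|T_{4}^{(4)} − T_{3}^{(3)}| = 0.00000071 < 3e-6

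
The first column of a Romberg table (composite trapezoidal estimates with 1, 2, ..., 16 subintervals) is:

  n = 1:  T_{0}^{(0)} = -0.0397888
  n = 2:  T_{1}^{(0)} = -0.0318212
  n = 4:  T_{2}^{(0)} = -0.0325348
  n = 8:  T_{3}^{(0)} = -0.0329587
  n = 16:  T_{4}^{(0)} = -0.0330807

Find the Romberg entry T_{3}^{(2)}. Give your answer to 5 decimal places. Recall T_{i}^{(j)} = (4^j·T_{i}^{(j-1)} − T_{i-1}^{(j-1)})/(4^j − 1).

T_{2}^{(1)} = -0.0325348 + (-0.0325348 − (-0.0318212))/3 = -0.0327727
T_{3}^{(1)} = -0.0329587 + (-0.0329587 − (-0.0325348))/3 = -0.0331000
T_{3}^{(2)} = -0.0331000 + (-0.0331000 − (-0.0327727))/15 = -0.0331218
(Column j=1 coincides with Simpson's rule on the same nodes.)

-0.03312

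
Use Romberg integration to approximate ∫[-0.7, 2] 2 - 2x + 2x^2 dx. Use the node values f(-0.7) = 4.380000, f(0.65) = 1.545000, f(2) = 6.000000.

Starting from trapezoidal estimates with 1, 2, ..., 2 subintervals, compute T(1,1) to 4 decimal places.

T(0,0) (trapezoid, 1 panel, h=2.7000): 14.013000
T(1,0) (trapezoid, 2 panels, h=1.3500): 9.092250
T(1,1) = 9.092250 + (9.092250 − 14.013000)/3 = 7.452000

7.4520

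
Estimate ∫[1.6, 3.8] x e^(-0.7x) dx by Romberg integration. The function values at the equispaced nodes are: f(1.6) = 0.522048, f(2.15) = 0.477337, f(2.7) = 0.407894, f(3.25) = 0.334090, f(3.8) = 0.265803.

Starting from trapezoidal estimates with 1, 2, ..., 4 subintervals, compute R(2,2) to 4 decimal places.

R(0,0) (trapezoid, 1 panel, h=2.2000): 0.866636
R(1,0) (trapezoid, 2 panels, h=1.1000): 0.882001
R(2,0) (trapezoid, 4 panels, h=0.5500): 0.887286
R(1,1) = 0.882001 + (0.882001 − 0.866636)/3 = 0.887123
R(2,1) = 0.887286 + (0.887286 − 0.882001)/3 = 0.889048
R(2,2) = 0.889048 + (0.889048 − 0.887123)/15 = 0.889176

0.8892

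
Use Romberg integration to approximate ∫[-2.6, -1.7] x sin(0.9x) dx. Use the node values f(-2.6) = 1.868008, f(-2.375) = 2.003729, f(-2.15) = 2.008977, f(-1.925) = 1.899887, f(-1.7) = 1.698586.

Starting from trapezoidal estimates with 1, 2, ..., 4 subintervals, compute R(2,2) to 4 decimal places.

1.7399

R(0,0) (trapezoid, 1 panel, h=0.9000): 1.604967
R(1,0) (trapezoid, 2 panels, h=0.4500): 1.706523
R(2,0) (trapezoid, 4 panels, h=0.2250): 1.731575
R(1,1) = 1.706523 + (1.706523 − 1.604967)/3 = 1.740375
R(2,1) = 1.731575 + (1.731575 − 1.706523)/3 = 1.739926
R(2,2) = 1.739926 + (1.739926 − 1.740375)/15 = 1.739896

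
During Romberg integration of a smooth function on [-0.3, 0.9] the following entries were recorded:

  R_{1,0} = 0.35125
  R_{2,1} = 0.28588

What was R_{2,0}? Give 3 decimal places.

0.302

From R_{2,1} = (4·R_{2,0} − R_{1,0})/3, solve for R_{2,0}:
4·R_{2,0} = 3·0.28588 + 0.35125 = 1.20889
R_{2,0} = 0.30222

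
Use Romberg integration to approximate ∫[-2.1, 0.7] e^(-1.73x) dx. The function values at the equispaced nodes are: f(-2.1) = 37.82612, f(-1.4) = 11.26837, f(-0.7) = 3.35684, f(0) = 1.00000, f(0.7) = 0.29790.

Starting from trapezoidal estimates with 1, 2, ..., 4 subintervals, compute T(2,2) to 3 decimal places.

T(0,0) (trapezoid, 1 panel, h=2.8000): 53.37363
T(1,0) (trapezoid, 2 panels, h=1.4000): 31.38639
T(2,0) (trapezoid, 4 panels, h=0.7000): 24.28105
T(1,1) = 31.38639 + (31.38639 − 53.37363)/3 = 24.05731
T(2,1) = 24.28105 + (24.28105 − 31.38639)/3 = 21.91260
T(2,2) = 21.91260 + (21.91260 − 24.05731)/15 = 21.76962

21.770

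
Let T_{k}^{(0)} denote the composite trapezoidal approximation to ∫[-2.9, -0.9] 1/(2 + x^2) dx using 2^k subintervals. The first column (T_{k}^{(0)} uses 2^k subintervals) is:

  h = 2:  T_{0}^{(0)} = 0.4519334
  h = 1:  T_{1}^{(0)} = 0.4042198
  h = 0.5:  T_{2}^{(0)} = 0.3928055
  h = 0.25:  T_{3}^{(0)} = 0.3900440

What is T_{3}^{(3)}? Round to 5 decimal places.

Richardson extrapolation on the trapezoidal column (denominator 4−1=3):
T_{1}^{(1)} = (4·0.4042198 − 0.4519334) / 3 = 0.3883153
T_{2}^{(1)} = 0.3928055 + (0.3928055 − 0.4042198)/3 = 0.3890007
T_{3}^{(1)} = (4·0.3900440 − 0.3928055) / 3 = 0.3891235
T_{2}^{(2)} = 0.3890007 + (0.3890007 − 0.3883153)/15 = 0.3890464
T_{3}^{(2)} = 0.3891235 + (0.3891235 − 0.3890007)/15 = 0.3891317
T_{3}^{(3)} = (64·0.3891317 − 0.3890464) / 63 = 0.3891331
(Column j=1 coincides with Simpson's rule on the same nodes.)

0.38913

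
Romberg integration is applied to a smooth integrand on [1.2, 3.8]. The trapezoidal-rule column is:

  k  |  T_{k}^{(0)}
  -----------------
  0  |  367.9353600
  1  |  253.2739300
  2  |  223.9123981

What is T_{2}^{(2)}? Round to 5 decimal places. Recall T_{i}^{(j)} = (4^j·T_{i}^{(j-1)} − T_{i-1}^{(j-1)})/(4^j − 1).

214.06334

T_{1}^{(1)} = 253.2739300 + (253.2739300 − 367.9353600)/3 = 215.0534533
T_{2}^{(1)} = (4·223.9123981 − 253.2739300) / 3 = 214.1252208
T_{2}^{(2)} = 214.1252208 + (214.1252208 − 215.0534533)/15 = 214.0633386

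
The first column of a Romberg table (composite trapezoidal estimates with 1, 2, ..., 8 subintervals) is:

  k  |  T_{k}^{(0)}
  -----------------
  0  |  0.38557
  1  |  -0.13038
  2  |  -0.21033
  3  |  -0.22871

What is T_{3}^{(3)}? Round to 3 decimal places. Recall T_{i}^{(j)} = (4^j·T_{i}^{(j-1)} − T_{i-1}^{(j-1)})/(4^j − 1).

-0.235

Richardson extrapolation on the trapezoidal column (denominator 4−1=3):
T_{1}^{(1)} = -0.13038 + (-0.13038 − 0.38557)/3 = -0.30236
T_{2}^{(1)} = (4·(-0.21033) − (-0.13038)) / 3 = -0.23698
T_{3}^{(1)} = -0.22871 + (-0.22871 − (-0.21033))/3 = -0.23484
T_{2}^{(2)} = (16·(-0.23698) − (-0.30236)) / 15 = -0.23262
T_{3}^{(2)} = (16·(-0.23484) − (-0.23698)) / 15 = -0.23470
T_{3}^{(3)} = (64·(-0.23470) − (-0.23262)) / 63 = -0.23473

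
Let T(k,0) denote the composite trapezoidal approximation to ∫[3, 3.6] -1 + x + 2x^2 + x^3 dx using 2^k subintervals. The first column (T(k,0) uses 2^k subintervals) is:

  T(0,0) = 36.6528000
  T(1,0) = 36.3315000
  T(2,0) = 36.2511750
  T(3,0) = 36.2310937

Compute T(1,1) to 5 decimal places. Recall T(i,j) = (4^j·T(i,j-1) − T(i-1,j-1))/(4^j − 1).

T(1,1) = (4·36.3315000 − 36.6528000) / 3 = 36.2244000

36.22440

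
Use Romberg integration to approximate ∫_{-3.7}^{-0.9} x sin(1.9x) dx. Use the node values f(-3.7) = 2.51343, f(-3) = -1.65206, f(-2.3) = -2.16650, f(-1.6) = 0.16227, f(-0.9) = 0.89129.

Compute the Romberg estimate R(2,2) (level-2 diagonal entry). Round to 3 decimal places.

R(0,0) (trapezoid, 1 panel, h=2.8000): 4.76661
R(1,0) (trapezoid, 2 panels, h=1.4000): -0.64980
R(2,0) (trapezoid, 4 panels, h=0.7000): -1.36775
R(1,1) = -0.64980 + (-0.64980 − 4.76661)/3 = -2.45527
R(2,1) = -1.36775 + (-1.36775 − (-0.64980))/3 = -1.60707
R(2,2) = -1.60707 + (-1.60707 − (-2.45527))/15 = -1.55052

-1.551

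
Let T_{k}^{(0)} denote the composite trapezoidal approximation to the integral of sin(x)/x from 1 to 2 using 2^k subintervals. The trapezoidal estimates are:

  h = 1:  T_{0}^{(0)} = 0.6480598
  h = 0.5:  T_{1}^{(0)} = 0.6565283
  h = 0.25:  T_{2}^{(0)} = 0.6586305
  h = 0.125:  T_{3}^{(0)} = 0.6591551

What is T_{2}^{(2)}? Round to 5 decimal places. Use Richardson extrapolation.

0.65933

Richardson extrapolation on the trapezoidal column (denominator 4−1=3):
T_{1}^{(1)} = 0.6565283 + (0.6565283 − 0.6480598)/3 = 0.6593511
T_{2}^{(1)} = (4·0.6586305 − 0.6565283) / 3 = 0.6593312
T_{2}^{(2)} = 0.6593312 + (0.6593312 − 0.6593511)/15 = 0.6593299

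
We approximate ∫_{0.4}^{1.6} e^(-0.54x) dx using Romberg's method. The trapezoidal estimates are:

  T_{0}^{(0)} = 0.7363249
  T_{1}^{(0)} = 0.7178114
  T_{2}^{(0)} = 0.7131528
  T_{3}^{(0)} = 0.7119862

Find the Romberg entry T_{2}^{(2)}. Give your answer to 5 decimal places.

Richardson extrapolation on the trapezoidal column (denominator 4−1=3):
T_{1}^{(1)} = 0.7178114 + (0.7178114 − 0.7363249)/3 = 0.7116402
T_{2}^{(1)} = (4·0.7131528 − 0.7178114) / 3 = 0.7115999
T_{2}^{(2)} = (16·0.7115999 − 0.7116402) / 15 = 0.7115972

0.71160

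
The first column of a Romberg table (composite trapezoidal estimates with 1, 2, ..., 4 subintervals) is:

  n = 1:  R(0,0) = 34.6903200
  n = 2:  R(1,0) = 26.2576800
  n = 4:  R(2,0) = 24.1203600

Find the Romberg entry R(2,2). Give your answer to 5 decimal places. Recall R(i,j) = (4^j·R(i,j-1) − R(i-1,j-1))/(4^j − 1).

R(1,1) = 26.2576800 + (26.2576800 − 34.6903200)/3 = 23.4468000
R(2,1) = (4·24.1203600 − 26.2576800) / 3 = 23.4079200
R(2,2) = (16·23.4079200 − 23.4468000) / 15 = 23.4053280

23.40533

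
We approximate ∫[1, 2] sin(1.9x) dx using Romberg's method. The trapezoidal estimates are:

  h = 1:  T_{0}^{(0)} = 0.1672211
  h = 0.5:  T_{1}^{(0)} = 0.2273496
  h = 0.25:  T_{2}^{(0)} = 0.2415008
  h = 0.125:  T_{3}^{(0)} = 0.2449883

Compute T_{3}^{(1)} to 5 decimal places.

T_{3}^{(1)} = 0.2449883 + (0.2449883 − 0.2415008)/3 = 0.2461508

0.24615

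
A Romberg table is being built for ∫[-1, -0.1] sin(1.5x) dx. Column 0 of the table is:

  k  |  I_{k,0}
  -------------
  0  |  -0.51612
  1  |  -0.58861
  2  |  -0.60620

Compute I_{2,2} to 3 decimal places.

-0.612

Richardson extrapolation on the trapezoidal column (denominator 4−1=3):
I_{1,1} = (4·(-0.58861) − (-0.51612)) / 3 = -0.61277
I_{2,1} = (4·(-0.60620) − (-0.58861)) / 3 = -0.61206
I_{2,2} = (16·(-0.61206) − (-0.61277)) / 15 = -0.61201
(Column j=1 coincides with Simpson's rule on the same nodes.)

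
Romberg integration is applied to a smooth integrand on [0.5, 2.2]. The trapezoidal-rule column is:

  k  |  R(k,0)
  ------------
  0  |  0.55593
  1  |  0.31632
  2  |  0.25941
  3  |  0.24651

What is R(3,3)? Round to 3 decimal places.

Richardson extrapolation on the trapezoidal column (denominator 4−1=3):
R(1,1) = 0.31632 + (0.31632 − 0.55593)/3 = 0.23645
R(2,1) = (4·0.25941 − 0.31632) / 3 = 0.24044
R(3,1) = 0.24651 + (0.24651 − 0.25941)/3 = 0.24221
R(2,2) = 0.24044 + (0.24044 − 0.23645)/15 = 0.24071
R(3,2) = (16·0.24221 − 0.24044) / 15 = 0.24233
R(3,3) = (64·0.24233 − 0.24071) / 63 = 0.24236

0.242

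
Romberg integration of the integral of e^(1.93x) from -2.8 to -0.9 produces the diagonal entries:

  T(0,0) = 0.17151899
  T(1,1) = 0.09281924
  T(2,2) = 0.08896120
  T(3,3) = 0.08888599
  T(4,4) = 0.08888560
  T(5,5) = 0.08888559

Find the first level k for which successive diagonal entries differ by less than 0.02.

k = 2

|T(1,1) − T(0,0)| = 0.07869975 ≥ 0.02
|T(2,2) − T(1,1)| = 0.00385804 < 0.02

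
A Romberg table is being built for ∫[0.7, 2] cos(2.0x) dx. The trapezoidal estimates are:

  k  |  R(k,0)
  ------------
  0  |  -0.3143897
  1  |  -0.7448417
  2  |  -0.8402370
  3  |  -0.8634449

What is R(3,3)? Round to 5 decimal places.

-0.87113

Richardson extrapolation on the trapezoidal column (denominator 4−1=3):
R(1,1) = -0.7448417 + (-0.7448417 − (-0.3143897))/3 = -0.8883257
R(2,1) = (4·(-0.8402370) − (-0.7448417)) / 3 = -0.8720354
R(3,1) = -0.8634449 + (-0.8634449 − (-0.8402370))/3 = -0.8711809
R(2,2) = (16·(-0.8720354) − (-0.8883257)) / 15 = -0.8709494
R(3,2) = (16·(-0.8711809) − (-0.8720354)) / 15 = -0.8711239
R(3,3) = (64·(-0.8711239) − (-0.8709494)) / 63 = -0.8711267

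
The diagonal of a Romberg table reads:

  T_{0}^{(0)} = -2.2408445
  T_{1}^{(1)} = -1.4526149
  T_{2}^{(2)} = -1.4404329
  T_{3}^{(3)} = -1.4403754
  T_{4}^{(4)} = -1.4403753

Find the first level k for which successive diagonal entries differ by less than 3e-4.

k = 3

|T_{1}^{(1)} − T_{0}^{(0)}| = 0.7882296 ≥ 3e-4
|T_{2}^{(2)} − T_{1}^{(1)}| = 0.0121820 ≥ 3e-4
|T_{3}^{(3)} − T_{2}^{(2)}| = 0.0000575 < 3e-4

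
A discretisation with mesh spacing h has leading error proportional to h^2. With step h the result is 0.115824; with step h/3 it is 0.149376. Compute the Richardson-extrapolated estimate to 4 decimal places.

The leading error scales as h^2; refining by a factor of 3 reduces it by 3^2 = 9.
Extrapolated value = (9·A(h/3) − A(h)) / (9 − 1)
= (9·0.149376 − 0.115824) / 8
= 1.228560 / 8 = 0.153570

0.1536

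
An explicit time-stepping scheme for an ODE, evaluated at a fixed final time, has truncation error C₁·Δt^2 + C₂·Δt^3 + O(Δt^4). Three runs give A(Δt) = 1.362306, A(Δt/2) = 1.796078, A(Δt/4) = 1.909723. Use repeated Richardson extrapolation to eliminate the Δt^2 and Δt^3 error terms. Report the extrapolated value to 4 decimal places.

1.9486

First eliminate the Δt^2 term (factor 2^2 = 4):
  B₁ = (4·1.796078 − 1.362306)/3 = 1.940669
  B₂ = (4·1.909723 − 1.796078)/3 = 1.947605
Then eliminate the Δt^3 term (factor 2^3 = 8):
  (8·1.947605 − 1.940669)/7 = 1.948596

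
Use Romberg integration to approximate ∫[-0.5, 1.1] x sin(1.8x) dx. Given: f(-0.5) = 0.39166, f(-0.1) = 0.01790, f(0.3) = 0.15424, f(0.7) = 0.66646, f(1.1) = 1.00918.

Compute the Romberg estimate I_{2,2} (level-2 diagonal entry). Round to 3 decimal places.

I_{0,0} (trapezoid, 1 panel, h=1.6000): 1.12067
I_{1,0} (trapezoid, 2 panels, h=0.8000): 0.68373
I_{2,0} (trapezoid, 4 panels, h=0.4000): 0.61561
I_{1,1} = 0.68373 + (0.68373 − 1.12067)/3 = 0.53808
I_{2,1} = 0.61561 + (0.61561 − 0.68373)/3 = 0.59290
I_{2,2} = 0.59290 + (0.59290 − 0.53808)/15 = 0.59655

0.597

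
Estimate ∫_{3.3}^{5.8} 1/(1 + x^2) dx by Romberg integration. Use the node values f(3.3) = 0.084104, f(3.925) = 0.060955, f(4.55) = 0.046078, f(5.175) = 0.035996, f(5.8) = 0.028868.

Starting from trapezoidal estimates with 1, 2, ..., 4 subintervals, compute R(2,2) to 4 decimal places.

0.1235

R(0,0) (trapezoid, 1 panel, h=2.5000): 0.141215
R(1,0) (trapezoid, 2 panels, h=1.2500): 0.128205
R(2,0) (trapezoid, 4 panels, h=0.6250): 0.124697
R(1,1) = 0.128205 + (0.128205 − 0.141215)/3 = 0.123868
R(2,1) = 0.124697 + (0.124697 − 0.128205)/3 = 0.123528
R(2,2) = 0.123528 + (0.123528 − 0.123868)/15 = 0.123505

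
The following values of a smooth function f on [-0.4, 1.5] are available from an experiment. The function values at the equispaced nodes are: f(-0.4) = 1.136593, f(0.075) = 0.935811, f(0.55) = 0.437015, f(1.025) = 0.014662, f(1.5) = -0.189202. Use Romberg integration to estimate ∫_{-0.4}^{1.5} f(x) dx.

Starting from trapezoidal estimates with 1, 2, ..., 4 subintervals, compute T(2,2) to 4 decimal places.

T(0,0) (trapezoid, 1 panel, h=1.9000): 0.900021
T(1,0) (trapezoid, 2 panels, h=0.9500): 0.865175
T(2,0) (trapezoid, 4 panels, h=0.4750): 0.884062
T(1,1) = 0.865175 + (0.865175 − 0.900021)/3 = 0.853560
T(2,1) = 0.884062 + (0.884062 − 0.865175)/3 = 0.890358
T(2,2) = 0.890358 + (0.890358 − 0.853560)/15 = 0.892811

0.8928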